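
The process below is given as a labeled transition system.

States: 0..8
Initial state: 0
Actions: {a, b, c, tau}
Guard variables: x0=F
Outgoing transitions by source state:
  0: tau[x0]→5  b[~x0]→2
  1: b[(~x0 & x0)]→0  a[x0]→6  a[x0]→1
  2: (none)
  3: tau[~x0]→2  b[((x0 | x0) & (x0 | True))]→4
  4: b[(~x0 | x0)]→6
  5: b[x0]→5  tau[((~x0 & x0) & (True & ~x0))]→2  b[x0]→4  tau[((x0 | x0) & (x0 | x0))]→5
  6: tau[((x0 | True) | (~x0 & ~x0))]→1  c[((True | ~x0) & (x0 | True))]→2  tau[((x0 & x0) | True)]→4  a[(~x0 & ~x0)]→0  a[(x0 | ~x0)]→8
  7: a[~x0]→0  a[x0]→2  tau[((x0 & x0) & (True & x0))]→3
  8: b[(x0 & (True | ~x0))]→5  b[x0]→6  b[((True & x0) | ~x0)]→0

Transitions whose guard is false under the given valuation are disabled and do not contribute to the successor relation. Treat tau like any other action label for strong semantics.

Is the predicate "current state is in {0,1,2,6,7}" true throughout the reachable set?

Answer: INVARIANT HOLDS

Trace:
Safe = {0,1,2,6,7}
Reach set: {0,2}
  0: ✓
  2: ✓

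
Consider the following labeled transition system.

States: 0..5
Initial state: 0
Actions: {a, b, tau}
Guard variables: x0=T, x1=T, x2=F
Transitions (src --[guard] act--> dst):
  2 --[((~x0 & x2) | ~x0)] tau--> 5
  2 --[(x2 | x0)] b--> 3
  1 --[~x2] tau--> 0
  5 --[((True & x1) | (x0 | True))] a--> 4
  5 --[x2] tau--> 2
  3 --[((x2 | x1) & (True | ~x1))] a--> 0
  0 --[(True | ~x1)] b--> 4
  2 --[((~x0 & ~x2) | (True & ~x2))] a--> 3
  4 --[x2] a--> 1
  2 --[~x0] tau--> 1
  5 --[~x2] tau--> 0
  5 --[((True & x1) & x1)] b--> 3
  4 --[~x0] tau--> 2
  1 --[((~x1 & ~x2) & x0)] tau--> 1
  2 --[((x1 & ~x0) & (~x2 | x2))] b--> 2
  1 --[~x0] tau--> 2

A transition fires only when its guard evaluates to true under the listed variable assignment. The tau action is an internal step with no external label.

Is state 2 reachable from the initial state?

Answer: UNREACHABLE

Working:
8 transition(s) survive guard evaluation.
depth 0: {0}
depth 1: {4}  now seen {0,4}
R = {0,4}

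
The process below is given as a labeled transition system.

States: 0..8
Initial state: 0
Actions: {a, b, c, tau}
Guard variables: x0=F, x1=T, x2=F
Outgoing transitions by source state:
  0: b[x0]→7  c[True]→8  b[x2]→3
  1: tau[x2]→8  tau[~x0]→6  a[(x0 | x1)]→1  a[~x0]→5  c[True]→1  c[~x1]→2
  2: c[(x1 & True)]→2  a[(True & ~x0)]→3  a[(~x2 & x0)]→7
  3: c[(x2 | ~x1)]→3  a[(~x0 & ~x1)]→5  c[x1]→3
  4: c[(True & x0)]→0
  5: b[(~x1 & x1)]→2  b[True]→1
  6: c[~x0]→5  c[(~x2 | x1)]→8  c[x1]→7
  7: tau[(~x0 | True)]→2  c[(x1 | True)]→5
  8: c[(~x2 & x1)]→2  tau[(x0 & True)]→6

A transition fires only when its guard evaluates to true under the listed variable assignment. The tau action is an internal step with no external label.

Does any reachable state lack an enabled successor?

R = {0,2,3,8}
  0: c→8  [1 out]
  2: a→3  c→2  [2 out]
  3: c→3  [1 out]
  8: c→2  [1 out]

Answer: DEADLOCK-FREE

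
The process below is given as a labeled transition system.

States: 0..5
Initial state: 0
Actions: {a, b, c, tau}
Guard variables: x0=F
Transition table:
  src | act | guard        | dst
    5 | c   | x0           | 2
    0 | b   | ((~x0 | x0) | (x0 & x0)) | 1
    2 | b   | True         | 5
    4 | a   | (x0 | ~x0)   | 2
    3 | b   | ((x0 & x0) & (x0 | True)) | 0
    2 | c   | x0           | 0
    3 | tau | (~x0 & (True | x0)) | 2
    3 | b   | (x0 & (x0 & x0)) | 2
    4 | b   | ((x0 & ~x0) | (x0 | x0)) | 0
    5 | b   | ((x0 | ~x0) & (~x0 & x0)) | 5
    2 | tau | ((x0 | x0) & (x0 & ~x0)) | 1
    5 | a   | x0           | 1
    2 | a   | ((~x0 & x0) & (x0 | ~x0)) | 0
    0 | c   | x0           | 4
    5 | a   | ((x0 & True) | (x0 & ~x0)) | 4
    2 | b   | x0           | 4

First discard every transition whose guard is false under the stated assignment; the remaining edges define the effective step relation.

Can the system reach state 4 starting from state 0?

After dropping false guards: 4 live edges.
L0 = {0}
L1 = {1}  total {0,1}
R = {0,1}

Answer: UNREACHABLE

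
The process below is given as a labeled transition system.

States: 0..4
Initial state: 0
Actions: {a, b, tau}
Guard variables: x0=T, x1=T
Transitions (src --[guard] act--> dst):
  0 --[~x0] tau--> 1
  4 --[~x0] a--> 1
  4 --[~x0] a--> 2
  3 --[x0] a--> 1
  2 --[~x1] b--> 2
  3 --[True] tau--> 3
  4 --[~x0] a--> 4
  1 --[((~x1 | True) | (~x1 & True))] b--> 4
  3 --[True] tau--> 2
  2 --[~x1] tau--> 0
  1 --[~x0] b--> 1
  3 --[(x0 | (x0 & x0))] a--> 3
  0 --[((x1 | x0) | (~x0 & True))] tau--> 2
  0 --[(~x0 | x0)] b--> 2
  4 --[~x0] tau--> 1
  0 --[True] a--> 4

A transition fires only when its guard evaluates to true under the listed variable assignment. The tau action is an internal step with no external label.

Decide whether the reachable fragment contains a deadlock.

Reach set: {0,2,4}
  0: a→4  b→2  tau→2  [deg 3]
  2: ∅  [STUCK]
  4: ∅  [STUCK]
trace reaching 2: tau

Answer: DEADLOCK at state 2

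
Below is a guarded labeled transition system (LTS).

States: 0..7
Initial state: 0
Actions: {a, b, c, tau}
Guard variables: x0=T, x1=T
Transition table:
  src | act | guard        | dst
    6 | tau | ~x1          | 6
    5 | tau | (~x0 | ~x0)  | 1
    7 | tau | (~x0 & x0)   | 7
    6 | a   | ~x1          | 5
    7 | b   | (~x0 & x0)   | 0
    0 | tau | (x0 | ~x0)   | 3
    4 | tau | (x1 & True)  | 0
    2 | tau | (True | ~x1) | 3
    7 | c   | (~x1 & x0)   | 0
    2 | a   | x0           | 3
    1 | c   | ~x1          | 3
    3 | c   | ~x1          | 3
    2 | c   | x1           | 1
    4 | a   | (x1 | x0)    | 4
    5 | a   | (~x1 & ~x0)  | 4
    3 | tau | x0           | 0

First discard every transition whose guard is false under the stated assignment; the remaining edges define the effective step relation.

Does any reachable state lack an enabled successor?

Answer: DEADLOCK-FREE

Working:
Reachable = {0,3}
  0: tau→3  [1 exit(s)]
  3: tau→0  [1 exit(s)]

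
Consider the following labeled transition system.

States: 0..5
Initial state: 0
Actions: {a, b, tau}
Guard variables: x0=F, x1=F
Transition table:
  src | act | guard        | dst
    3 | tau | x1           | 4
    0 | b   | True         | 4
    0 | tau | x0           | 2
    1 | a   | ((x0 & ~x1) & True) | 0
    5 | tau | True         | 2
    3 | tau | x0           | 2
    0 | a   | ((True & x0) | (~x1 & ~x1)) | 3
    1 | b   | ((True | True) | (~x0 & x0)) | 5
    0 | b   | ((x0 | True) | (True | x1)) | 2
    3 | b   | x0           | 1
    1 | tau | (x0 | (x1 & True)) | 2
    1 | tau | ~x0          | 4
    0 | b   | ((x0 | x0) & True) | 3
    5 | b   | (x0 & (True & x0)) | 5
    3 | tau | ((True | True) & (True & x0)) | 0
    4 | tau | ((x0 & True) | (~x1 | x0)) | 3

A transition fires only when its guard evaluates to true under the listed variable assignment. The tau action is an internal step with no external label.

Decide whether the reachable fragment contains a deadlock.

R = {0,2,3,4}
  0: a→3  b→2  b→4  [3 out]
  2: ∅  [STUCK]
  3: ∅  [STUCK]
  4: tau→3  [1 out]
witness 2: b

Answer: DEADLOCK at state 2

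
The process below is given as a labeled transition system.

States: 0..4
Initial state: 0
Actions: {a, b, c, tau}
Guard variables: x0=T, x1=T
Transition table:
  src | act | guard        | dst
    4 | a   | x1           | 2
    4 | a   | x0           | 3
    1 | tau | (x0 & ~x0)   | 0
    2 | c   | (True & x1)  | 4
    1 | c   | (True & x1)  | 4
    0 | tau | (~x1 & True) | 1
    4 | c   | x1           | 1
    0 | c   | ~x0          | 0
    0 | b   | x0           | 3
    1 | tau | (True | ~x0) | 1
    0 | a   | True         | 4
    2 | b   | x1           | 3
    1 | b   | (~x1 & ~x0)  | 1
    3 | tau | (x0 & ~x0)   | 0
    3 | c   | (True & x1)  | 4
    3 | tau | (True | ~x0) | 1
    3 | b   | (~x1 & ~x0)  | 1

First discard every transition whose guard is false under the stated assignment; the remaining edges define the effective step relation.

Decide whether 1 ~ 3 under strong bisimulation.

Refine partition for ~:
  P[0] = {{0,1,2,3,4}}
  P[1] = {{0},{1,3},{2},{4}}
4 equivalence class(es) (converged in 2)
[1]={1,3}  [3]={1,3}

Answer: BISIMILAR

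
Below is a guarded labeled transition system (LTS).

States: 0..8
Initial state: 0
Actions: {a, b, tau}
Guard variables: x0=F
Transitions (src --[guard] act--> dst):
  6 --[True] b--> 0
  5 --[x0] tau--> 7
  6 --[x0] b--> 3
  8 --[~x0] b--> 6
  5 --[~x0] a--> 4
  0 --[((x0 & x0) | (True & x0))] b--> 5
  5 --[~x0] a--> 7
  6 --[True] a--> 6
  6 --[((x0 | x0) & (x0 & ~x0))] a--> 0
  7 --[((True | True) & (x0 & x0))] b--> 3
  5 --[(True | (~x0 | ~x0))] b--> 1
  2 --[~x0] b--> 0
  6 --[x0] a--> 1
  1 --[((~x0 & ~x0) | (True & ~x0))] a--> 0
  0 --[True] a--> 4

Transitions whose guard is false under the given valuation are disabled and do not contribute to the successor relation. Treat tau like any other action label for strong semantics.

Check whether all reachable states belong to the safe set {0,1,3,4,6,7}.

Answer: INVARIANT HOLDS

Analysis:
Safe = {0,1,3,4,6,7}
Reachable = {0,4}
  0: ✓
  4: ✓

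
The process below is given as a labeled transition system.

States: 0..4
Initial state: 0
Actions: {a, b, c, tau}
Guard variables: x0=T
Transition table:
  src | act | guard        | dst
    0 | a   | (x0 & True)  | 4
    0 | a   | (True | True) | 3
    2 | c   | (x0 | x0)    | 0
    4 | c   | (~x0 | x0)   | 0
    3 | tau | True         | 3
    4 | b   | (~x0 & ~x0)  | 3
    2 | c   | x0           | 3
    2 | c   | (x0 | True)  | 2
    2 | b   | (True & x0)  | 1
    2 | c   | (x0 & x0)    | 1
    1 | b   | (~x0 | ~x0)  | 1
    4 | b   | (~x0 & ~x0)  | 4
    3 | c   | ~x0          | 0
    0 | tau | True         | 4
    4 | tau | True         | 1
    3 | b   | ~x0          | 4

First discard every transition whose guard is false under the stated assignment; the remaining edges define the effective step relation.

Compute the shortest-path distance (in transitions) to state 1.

Breadth-first toward 1:
  Layer 0: {0}
  Layer 1: {3,4}
  Layer 2: {1}
first hit 1 at d=2 via a·tau

Answer: 2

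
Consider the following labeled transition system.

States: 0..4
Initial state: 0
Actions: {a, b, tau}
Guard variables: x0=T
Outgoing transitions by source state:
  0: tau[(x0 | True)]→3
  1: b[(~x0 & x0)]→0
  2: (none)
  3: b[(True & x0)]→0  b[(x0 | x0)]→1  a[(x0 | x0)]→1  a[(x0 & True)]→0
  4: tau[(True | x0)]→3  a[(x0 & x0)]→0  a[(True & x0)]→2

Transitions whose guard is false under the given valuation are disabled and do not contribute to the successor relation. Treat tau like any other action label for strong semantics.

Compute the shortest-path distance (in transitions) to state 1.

Breadth-first toward 1:
  Layer 0: {0}
  Layer 1: {3}
  Layer 2: {1}
first hit 1 at d=2 via tau·a

Answer: 2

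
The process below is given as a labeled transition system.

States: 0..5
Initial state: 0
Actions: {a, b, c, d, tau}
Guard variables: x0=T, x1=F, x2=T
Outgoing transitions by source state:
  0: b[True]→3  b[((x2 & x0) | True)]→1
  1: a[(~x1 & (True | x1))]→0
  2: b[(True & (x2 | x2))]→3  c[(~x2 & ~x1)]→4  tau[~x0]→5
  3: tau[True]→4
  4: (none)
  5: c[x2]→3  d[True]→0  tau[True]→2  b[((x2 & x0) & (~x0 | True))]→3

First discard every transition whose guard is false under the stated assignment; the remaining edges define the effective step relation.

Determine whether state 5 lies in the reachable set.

After dropping false guards: 9 live edges.
depth 0: {0}
depth 1: {1,3}  now seen {0,1,3}
depth 2: {4}  now seen {0,1,3,4}
Reachable = {0,1,3,4}

Answer: UNREACHABLE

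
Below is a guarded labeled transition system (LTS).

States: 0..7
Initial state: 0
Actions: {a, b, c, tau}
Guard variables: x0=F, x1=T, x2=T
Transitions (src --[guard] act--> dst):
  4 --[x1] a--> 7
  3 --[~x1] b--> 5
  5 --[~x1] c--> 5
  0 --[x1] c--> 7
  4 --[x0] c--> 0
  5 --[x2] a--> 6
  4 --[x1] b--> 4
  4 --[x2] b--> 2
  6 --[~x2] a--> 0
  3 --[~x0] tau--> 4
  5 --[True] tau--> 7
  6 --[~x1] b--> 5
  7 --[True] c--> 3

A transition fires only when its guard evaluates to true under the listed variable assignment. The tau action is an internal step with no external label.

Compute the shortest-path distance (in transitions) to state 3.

Answer: 2

Trace:
Layered search for 3:
  depth 0: {0}
  depth 1: {7}
  depth 2: {3}
3 enters at depth 2; path c·c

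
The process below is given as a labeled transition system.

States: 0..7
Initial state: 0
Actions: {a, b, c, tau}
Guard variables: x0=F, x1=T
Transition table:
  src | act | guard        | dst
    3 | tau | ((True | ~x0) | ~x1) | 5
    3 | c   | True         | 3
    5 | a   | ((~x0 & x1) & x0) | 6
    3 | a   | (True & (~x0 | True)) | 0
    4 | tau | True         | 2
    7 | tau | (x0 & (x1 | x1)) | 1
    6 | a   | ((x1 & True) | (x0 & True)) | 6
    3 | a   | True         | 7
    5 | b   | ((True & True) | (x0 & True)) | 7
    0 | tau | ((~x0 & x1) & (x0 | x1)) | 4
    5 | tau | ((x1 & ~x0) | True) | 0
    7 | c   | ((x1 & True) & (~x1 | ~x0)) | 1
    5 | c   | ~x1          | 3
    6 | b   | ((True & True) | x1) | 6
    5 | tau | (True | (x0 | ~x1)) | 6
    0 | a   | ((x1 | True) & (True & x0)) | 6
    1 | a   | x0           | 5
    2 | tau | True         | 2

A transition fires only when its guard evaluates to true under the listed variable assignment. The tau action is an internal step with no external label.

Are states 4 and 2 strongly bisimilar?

Answer: BISIMILAR

Analysis:
Refine partition for ~:
  round 0: {{0,1,2,3,4,5,6,7}}
  round 1: {{0,2,4},{1},{3},{5},{6},{7}}
6 equivalence class(es) (converged in 2)
[4]={0,2,4}  [2]={0,2,4}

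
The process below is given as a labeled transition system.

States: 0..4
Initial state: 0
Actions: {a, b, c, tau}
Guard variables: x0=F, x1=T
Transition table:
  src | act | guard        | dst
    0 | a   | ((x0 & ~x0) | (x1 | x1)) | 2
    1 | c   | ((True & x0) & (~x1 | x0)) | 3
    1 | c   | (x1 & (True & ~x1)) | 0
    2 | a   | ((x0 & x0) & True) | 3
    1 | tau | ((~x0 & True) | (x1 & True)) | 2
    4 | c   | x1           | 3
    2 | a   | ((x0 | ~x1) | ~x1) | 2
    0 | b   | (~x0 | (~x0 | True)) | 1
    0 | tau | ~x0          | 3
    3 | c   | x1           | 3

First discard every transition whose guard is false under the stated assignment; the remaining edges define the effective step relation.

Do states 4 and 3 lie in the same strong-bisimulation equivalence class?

Answer: BISIMILAR

Working:
Compute ~ classes (split until stable):
  P[0] = {{0,1,2,3,4}}
  P[1] = {{0},{1},{2},{3,4}}
Fixed point at round 2; 4 class(es).
class of 4: {3,4}; class of 3: {3,4}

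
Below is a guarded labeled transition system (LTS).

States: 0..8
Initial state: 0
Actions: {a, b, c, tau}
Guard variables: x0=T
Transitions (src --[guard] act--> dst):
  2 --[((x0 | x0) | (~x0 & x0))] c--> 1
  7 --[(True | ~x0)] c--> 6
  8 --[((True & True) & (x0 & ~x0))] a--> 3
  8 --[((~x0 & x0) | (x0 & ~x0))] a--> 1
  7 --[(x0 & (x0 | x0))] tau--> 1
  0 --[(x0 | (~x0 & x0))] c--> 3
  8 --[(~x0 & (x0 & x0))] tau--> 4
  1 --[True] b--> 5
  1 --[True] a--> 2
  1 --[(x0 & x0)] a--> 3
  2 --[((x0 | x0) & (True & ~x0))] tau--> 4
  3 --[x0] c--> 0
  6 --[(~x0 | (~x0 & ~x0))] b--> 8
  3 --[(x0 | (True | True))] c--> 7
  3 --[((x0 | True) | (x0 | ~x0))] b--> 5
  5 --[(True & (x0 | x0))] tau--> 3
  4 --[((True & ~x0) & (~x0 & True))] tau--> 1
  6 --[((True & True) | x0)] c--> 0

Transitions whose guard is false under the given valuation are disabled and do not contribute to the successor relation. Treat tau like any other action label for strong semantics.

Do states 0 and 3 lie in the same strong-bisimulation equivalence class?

Answer: NOT BISIMILAR

Trace:
Compute ~ classes (split until stable):
  P[0] = {{0,1,2,3,4,5,6,7,8}}
  P[1] = {{0,2,6},{1},{3},{4,8},{5},{7}}
  P[2] = {{0},{1},{2},{3},{4,8},{5},{6},{7}}
8 equivalence class(es) (converged in 3)
class of 0: {0}; class of 3: {3}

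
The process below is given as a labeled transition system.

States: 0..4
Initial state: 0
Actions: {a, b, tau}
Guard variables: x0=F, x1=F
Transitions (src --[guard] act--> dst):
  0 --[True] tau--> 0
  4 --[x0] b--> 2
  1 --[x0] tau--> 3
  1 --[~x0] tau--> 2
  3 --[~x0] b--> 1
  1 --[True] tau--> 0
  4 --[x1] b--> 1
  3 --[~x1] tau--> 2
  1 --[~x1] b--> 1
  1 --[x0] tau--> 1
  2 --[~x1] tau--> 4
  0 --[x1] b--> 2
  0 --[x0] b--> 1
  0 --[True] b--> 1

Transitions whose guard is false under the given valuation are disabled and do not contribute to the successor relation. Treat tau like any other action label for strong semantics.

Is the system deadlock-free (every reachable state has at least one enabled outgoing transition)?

Reachable = {0,1,2,4}
  0: b→1  tau→0  [2 out]
  1: b→1  tau→0  tau→2  [3 out]
  2: tau→4  [1 out]
  4: ∅  [no exit]
trace reaching 4: b·tau·tau

Answer: DEADLOCK at state 4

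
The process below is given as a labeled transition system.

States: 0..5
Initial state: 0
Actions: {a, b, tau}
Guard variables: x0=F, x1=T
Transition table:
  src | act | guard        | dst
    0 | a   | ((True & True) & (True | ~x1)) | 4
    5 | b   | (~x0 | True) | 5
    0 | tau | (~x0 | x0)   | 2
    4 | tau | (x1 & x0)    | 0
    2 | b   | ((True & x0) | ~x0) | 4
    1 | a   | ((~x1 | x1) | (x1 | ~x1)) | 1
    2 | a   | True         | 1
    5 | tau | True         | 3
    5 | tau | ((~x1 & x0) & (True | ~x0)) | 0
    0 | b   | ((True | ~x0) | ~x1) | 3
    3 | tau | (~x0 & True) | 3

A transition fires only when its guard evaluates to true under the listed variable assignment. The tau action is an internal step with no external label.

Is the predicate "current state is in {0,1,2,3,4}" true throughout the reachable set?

Allowed set {0,1,2,3,4}
Reachable = {0,1,2,3,4}
  0: safe
  1: safe
  2: safe
  3: safe
  4: safe

Answer: INVARIANT HOLDS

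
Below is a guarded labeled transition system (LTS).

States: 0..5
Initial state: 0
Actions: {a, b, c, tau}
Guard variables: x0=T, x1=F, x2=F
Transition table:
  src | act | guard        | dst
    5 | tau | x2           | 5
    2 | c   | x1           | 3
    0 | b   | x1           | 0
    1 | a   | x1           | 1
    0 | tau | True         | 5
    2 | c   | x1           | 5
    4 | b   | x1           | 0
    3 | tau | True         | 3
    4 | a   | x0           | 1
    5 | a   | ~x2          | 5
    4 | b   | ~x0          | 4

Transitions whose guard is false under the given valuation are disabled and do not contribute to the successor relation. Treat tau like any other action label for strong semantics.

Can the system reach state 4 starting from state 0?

Answer: UNREACHABLE

Working:
Guard filter leaves 4 enabled edge(s).
depth 0: {0}
depth 1: {5}  cumulative {0,5}
Reachable = {0,5}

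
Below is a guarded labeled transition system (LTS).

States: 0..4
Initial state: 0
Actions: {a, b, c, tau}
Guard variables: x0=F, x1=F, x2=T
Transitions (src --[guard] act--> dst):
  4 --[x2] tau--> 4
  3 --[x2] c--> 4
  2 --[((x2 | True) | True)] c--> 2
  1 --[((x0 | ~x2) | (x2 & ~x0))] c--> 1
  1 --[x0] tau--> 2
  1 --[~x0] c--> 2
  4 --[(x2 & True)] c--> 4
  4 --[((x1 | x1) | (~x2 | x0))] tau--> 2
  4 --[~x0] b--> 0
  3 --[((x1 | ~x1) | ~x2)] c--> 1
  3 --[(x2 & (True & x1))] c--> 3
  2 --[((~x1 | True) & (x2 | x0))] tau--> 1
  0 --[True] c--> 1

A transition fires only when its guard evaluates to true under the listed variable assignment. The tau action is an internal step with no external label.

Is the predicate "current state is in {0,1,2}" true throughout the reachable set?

Answer: INVARIANT HOLDS

Working:
Inv-set: {0,1,2}
Reachable = {0,1,2}
  0: ✓
  1: ✓
  2: ✓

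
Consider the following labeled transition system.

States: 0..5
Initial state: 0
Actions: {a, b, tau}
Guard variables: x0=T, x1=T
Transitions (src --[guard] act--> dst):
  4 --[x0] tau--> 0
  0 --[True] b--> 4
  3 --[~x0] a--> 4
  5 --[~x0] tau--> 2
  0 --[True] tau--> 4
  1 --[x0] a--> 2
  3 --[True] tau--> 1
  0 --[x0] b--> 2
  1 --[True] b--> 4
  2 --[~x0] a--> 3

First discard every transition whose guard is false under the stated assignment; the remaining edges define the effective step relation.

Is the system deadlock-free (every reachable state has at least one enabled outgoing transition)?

Answer: DEADLOCK at state 2

Trace:
R = {0,2,4}
  0: b→2  b→4  tau→4  [deg 3]
  2: ∅  [no exit]
  4: tau→0  [deg 1]
Path to 2: b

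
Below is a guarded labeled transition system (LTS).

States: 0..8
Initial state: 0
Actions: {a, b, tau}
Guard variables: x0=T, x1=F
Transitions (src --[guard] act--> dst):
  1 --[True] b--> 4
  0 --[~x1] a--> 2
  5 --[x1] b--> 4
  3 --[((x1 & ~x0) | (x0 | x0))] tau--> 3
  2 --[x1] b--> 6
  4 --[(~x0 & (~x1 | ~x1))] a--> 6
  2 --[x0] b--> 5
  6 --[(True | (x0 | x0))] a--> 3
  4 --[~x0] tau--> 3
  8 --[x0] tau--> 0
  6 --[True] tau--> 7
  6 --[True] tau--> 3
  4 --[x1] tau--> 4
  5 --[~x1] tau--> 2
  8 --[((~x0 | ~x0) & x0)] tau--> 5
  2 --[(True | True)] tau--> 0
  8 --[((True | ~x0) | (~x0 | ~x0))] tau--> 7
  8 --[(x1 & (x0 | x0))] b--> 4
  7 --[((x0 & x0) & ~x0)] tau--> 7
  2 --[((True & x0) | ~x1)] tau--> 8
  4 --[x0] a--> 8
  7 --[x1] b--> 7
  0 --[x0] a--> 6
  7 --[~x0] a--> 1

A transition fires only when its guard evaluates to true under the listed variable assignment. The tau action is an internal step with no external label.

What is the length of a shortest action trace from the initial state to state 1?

BFS to 1:
  L0 = {0}
  L1 = {2,6}
  L2 = {3,5,7,8}
1 never appears.

Answer: UNREACHABLE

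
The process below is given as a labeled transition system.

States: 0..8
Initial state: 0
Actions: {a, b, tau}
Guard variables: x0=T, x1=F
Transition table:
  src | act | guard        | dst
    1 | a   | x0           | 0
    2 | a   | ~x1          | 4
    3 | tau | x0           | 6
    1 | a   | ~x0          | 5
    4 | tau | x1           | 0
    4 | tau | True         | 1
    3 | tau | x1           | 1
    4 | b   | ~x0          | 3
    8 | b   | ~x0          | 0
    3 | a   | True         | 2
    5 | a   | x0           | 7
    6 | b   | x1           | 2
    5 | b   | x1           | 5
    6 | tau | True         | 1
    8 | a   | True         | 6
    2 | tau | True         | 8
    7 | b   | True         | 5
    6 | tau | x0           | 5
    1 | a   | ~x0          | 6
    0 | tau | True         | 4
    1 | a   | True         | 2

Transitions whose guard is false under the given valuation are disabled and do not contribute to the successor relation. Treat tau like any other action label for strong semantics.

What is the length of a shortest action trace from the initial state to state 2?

Answer: 3

Working:
BFS to 2:
  Layer 0: {0}
  Layer 1: {4}
  Layer 2: {1}
  Layer 3: {2}
2 enters at depth 3; path tau·tau·a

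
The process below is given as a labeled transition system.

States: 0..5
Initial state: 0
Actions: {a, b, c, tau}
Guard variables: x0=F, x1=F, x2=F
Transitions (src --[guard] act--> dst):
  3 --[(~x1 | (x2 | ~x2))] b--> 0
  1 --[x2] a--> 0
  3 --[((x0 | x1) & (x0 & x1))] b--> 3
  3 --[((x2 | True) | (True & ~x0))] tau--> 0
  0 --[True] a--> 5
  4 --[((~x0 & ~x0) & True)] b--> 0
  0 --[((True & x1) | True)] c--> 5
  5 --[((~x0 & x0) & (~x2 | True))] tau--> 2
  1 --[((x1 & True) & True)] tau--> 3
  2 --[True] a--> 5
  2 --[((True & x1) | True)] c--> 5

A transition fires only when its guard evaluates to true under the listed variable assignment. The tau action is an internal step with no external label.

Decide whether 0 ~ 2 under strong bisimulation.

Refine partition for ~:
  π0 = {{0,1,2,3,4,5}}
  π1 = {{0,2},{1,5},{3},{4}}
stable after 2 split(s): 4 block(s)
[0]={0,2}  [2]={0,2}

Answer: BISIMILAR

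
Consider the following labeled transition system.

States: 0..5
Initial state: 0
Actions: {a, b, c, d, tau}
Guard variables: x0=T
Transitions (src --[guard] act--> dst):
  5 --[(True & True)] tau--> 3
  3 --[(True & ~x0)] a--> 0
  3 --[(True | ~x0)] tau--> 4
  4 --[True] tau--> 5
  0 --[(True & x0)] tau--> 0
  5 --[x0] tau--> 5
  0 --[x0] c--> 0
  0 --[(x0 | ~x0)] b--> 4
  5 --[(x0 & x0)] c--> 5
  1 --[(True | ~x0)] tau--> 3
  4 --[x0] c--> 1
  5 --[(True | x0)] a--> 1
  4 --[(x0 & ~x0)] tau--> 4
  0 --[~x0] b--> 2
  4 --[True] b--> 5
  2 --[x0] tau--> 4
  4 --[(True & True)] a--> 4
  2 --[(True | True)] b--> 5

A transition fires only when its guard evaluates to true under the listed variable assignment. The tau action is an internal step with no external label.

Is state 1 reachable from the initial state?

After dropping false guards: 15 live edges.
depth 0: {0}
depth 1: {4}  now seen {0,4}
depth 2: {1,5}  now seen {0,1,4,5}
depth 3: {3}  now seen {0,1,3,4,5}
Reach set: {0,1,3,4,5}
witness 1: b·c

Answer: REACHABLE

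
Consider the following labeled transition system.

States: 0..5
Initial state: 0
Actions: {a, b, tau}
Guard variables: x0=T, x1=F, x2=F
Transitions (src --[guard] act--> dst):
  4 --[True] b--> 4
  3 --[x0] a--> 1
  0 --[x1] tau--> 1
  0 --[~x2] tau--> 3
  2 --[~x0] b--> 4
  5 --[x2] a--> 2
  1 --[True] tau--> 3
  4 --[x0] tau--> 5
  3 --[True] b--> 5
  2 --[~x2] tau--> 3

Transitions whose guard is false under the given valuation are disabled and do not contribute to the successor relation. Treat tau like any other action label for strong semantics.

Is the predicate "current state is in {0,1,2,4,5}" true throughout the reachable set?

Inv-set: {0,1,2,4,5}
Reachable = {0,1,3,5}
  0: ok
  1: ok
  3: VIOLATES
  5: ok
witness against invariant: tau → 3

Answer: INVARIANT VIOLATED at state 3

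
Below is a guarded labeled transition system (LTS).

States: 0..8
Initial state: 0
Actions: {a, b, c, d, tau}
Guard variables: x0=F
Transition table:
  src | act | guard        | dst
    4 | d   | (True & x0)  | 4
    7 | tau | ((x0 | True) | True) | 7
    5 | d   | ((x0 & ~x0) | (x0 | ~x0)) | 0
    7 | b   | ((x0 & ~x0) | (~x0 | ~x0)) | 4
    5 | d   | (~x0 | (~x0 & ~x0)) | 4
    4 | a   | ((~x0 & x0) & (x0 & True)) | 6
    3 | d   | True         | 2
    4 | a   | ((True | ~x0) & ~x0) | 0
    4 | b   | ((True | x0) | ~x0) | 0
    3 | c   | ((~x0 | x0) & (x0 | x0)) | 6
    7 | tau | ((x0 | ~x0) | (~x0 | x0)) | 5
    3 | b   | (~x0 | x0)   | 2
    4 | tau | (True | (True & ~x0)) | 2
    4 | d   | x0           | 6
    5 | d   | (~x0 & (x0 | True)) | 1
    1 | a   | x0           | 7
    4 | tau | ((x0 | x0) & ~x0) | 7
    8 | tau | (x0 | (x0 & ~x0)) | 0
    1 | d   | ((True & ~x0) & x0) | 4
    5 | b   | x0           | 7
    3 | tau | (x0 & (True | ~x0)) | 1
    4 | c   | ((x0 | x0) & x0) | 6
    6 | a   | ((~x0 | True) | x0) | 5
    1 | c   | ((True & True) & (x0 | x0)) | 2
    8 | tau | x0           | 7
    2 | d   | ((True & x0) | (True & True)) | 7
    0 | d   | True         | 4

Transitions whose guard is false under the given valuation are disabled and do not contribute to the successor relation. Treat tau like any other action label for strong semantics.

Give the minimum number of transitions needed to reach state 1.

BFS to 1:
  Layer 0: {0}
  Layer 1: {4}
  Layer 2: {2}
  Layer 3: {7}
  Layer 4: {5}
  Layer 5: {1}
1 enters at depth 5; path d·tau·d·tau·d

Answer: 5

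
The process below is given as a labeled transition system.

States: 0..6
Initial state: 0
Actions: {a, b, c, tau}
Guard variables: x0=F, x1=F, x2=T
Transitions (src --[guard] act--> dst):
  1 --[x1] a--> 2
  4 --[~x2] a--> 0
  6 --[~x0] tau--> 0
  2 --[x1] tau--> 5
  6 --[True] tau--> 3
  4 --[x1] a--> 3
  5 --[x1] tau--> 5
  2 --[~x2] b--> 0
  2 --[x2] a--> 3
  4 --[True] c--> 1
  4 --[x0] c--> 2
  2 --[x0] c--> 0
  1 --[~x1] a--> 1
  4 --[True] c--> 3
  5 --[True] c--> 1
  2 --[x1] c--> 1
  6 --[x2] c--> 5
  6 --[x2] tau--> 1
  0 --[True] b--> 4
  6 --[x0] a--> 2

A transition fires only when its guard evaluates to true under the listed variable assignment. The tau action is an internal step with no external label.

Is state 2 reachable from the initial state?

Answer: UNREACHABLE

Working:
Guard filter leaves 10 enabled edge(s).
depth 0: {0}
depth 1: {4}  now seen {0,4}
depth 2: {1,3}  now seen {0,1,3,4}
Reachable = {0,1,3,4}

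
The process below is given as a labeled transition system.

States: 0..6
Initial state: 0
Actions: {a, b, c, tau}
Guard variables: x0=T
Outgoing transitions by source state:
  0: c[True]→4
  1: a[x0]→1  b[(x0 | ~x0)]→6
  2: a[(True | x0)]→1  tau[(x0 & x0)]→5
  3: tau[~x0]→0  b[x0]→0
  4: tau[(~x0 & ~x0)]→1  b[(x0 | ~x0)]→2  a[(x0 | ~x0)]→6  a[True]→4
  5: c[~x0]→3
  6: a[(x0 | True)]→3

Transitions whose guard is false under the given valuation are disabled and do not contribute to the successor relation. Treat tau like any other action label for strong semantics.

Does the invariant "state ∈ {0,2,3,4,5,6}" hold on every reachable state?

Answer: INVARIANT VIOLATED at state 1

Trace:
Allowed set {0,2,3,4,5,6}
R = {0,1,2,3,4,5,6}
  0: ✓
  1: VIOLATES
  2: ✓
  3: ✓
  4: ✓
  5: ✓
  6: ✓
reach 1 via c·b·a — violates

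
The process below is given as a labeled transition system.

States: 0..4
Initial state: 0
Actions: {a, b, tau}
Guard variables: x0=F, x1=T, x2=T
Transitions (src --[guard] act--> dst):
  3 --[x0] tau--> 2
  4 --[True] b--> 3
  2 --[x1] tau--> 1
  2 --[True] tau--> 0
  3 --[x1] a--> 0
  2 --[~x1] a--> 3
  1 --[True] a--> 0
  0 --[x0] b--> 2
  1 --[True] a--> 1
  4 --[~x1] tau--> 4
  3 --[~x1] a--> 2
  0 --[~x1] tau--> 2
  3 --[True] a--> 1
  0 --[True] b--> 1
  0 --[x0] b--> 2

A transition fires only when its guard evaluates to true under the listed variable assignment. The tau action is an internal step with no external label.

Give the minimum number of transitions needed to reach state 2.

Breadth-first toward 2:
  L0 = {0}
  L1 = {1}
2 never appears.

Answer: UNREACHABLE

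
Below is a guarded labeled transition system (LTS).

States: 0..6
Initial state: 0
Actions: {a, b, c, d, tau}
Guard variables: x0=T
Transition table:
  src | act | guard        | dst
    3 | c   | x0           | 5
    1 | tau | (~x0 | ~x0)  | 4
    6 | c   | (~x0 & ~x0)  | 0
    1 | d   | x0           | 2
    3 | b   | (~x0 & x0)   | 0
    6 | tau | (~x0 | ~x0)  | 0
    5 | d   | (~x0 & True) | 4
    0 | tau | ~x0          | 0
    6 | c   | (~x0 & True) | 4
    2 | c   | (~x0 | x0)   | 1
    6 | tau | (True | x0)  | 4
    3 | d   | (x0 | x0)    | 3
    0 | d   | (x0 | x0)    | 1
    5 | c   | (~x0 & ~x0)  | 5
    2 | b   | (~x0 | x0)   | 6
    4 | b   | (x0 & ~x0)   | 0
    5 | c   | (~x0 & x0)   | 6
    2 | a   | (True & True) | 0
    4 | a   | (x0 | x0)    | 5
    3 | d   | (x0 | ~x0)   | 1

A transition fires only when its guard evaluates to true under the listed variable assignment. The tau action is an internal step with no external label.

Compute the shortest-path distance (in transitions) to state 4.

BFS to 4:
  depth 0: {0}
  depth 1: {1}
  depth 2: {2}
  depth 3: {6}
  depth 4: {4}
4 enters at depth 4; path d·d·b·tau

Answer: 4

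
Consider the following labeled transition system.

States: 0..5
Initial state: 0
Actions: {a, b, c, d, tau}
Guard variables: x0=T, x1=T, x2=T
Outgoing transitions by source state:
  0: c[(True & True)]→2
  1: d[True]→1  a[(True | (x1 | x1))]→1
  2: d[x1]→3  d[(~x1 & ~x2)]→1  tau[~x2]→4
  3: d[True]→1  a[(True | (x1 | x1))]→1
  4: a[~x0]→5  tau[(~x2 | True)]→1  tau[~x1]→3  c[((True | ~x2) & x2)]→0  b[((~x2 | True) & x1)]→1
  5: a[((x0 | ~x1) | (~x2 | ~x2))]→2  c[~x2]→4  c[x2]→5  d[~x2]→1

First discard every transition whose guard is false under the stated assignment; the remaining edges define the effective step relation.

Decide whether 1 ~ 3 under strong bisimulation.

Answer: BISIMILAR

Trace:
Bisimulation quotient by refinement:
  π0 = {{0,1,2,3,4,5}}
  π1 = {{0},{1,3},{2},{4},{5}}
5 equivalence class(es) (converged in 2)
[1]={1,3}  [3]={1,3}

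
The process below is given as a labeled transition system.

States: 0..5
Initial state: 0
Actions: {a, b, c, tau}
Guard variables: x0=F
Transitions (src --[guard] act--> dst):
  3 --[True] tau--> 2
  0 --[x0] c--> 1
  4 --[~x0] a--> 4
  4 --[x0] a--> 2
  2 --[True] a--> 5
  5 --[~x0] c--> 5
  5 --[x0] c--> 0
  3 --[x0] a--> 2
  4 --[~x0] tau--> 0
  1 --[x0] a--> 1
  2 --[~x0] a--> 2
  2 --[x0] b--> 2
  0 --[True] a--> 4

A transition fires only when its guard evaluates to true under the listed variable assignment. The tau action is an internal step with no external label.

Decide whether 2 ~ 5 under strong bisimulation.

Bisimulation quotient by refinement:
  P[0] = {{0,1,2,3,4,5}}
  P[1] = {{0,2},{1},{3},{4},{5}}
  P[2] = {{0},{1},{2},{3},{4},{5}}
Fixed point at round 3; 6 class(es).
[2]={2}  [5]={5}

Answer: NOT BISIMILAR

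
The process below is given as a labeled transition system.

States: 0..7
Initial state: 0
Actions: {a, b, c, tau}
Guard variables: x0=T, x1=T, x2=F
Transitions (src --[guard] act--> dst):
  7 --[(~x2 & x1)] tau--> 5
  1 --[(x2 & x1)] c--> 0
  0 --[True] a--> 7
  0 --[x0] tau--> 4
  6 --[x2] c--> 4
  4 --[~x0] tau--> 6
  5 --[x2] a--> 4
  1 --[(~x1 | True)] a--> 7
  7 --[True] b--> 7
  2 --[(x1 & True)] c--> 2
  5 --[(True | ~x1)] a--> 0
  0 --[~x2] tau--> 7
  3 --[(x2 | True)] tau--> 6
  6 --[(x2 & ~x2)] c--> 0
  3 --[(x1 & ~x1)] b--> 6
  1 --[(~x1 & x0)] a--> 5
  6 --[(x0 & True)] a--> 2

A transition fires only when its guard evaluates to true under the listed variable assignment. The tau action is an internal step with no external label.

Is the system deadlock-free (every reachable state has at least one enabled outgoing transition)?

R = {0,4,5,7}
  0: a→7  tau→4  tau→7  [3 out]
  4: ∅  [no exit]
  5: a→0  [1 out]
  7: b→7  tau→5  [2 out]
Path to 4: tau

Answer: DEADLOCK at state 4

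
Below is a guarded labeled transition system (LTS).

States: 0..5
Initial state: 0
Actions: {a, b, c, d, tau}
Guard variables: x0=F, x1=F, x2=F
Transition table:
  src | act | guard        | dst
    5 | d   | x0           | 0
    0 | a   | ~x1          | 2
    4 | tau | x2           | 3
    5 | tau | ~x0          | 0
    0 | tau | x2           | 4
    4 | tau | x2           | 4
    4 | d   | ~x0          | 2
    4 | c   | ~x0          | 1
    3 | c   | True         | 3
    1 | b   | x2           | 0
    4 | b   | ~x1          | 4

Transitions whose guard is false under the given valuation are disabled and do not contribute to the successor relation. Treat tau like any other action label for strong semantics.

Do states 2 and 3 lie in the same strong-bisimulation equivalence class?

Bisimulation quotient by refinement:
  round 0: {{0,1,2,3,4,5}}
  round 1: {{0},{1,2},{3},{4},{5}}
stable after 2 split(s): 5 block(s)
2∈{1,2}, 3∈{3}

Answer: NOT BISIMILAR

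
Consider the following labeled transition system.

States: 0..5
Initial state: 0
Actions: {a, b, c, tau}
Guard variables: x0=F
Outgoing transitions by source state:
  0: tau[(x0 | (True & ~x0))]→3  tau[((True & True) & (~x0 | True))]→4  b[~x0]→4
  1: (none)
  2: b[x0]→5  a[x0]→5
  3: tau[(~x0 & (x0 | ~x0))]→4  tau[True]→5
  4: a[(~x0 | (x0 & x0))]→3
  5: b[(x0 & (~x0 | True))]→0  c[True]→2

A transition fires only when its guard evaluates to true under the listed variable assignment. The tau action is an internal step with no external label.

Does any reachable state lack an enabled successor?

R = {0,2,3,4,5}
  0: b→4  tau→3  tau→4  [3 exit(s)]
  2: ∅  [no exit]
  3: tau→4  tau→5  [2 exit(s)]
  4: a→3  [1 exit(s)]
  5: c→2  [1 exit(s)]
trace reaching 2: tau·tau·c

Answer: DEADLOCK at state 2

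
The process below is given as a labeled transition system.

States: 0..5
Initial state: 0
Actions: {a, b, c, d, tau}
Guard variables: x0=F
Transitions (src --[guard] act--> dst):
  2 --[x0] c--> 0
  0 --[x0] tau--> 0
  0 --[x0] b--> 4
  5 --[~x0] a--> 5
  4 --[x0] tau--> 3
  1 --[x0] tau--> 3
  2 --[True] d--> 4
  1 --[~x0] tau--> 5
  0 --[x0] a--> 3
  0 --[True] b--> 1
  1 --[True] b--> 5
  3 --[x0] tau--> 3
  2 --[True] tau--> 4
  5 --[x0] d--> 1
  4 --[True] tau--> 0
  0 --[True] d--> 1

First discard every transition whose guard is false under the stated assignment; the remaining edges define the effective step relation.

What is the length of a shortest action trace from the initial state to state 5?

Answer: 2

Analysis:
BFS to 5:
  Layer 0: {0}
  Layer 1: {1}
  Layer 2: {5}
depth(5)=2, e.g. b·b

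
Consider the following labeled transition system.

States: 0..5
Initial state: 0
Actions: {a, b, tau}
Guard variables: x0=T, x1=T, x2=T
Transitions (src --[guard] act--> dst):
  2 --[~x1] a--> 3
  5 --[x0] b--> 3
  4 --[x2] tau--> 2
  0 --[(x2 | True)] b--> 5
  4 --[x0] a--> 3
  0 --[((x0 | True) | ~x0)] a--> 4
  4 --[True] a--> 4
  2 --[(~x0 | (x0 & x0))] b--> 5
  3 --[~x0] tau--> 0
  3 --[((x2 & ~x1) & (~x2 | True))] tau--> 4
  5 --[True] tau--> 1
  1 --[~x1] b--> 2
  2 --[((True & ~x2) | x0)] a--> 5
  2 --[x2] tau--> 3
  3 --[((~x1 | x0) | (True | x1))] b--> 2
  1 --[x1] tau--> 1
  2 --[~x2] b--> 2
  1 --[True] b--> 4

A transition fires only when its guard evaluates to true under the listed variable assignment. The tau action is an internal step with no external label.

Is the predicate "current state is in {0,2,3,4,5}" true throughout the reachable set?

Inv-set: {0,2,3,4,5}
Reachable = {0,1,2,3,4,5}
  0: ok
  1: outside
  2: ok
  3: ok
  4: ok
  5: ok
counterexample path to 1: b·tau

Answer: INVARIANT VIOLATED at state 1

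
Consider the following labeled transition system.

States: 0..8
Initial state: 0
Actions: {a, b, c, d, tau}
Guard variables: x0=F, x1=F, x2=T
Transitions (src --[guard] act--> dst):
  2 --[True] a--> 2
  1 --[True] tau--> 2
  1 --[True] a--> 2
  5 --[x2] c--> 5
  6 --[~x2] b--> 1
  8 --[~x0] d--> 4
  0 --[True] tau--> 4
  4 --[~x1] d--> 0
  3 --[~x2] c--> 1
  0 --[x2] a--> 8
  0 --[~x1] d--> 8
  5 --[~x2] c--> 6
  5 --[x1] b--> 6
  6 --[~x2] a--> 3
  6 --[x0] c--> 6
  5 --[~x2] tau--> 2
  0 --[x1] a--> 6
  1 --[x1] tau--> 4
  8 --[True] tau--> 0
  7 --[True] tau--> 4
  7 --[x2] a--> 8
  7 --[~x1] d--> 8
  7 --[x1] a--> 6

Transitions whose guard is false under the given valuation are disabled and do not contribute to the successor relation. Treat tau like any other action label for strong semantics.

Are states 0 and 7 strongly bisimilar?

Answer: BISIMILAR

Working:
Compute ~ classes (split until stable):
  round 0: {{0,1,2,3,4,5,6,7,8}}
  round 1: {{0,7},{1},{2},{3,6},{4},{5},{8}}
Fixed point at round 2; 7 class(es).
class of 0: {0,7}; class of 7: {0,7}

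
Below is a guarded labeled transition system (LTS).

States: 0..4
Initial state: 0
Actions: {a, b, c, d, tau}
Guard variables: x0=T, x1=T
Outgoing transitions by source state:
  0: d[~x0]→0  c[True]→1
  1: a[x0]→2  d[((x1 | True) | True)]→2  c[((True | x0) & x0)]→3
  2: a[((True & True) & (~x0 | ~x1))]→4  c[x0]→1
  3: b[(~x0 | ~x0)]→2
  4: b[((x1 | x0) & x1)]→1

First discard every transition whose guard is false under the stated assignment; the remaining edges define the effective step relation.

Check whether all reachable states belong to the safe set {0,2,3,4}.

Allowed set {0,2,3,4}
R = {0,1,2,3}
  0: safe
  1: VIOLATES
  2: safe
  3: safe
counterexample path to 1: c

Answer: INVARIANT VIOLATED at state 1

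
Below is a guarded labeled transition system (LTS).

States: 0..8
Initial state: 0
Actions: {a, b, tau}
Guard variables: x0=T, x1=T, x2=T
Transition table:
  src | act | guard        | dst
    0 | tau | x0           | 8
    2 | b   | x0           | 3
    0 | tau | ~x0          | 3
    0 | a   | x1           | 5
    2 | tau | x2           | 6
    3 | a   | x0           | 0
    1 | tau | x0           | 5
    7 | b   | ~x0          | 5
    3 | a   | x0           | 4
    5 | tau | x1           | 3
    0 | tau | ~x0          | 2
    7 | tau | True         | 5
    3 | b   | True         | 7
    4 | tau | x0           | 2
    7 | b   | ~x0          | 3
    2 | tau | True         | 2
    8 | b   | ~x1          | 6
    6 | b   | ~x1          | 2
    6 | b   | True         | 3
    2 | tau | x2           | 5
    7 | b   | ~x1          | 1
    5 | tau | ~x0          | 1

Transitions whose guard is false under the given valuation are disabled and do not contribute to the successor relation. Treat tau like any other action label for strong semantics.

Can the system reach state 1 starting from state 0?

Answer: UNREACHABLE

Working:
14 transition(s) survive guard evaluation.
L0 = {0}
L1 = {5,8}  total {0,5,8}
L2 = {3}  total {0,3,5,8}
L3 = {4,7}  total {0,3,4,5,7,8}
L4 = {2}  total {0,2,3,4,5,7,8}
L5 = {6}  total {0,2,3,4,5,6,7,8}
Reachable = {0,2,3,4,5,6,7,8}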